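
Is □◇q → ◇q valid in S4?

Yes, valid

Tableau for the negation ¬(□◇q → ◇q):
1. ¬(□◇q → ◇q), u
2. □◇q, u   [¬→-rule on 1]
3. ¬◇q, u   [¬→-rule on 1]
4. ◇q, u   [□-rule on 2 via uRu]
5. ¬q, u   [¬◇-rule on 3 via uRu]
6. q, v   [◇-rule on 4: fresh world v, uRv]
7. ◇q, v   [□-rule on 2 via uRv]
8. ¬q, v   [¬◇-rule on 3 via uRv]
Accessibility: uRu, uRv, vRv
Branch closes: q and ¬q both at v.
All branches of the negation close; one closing branch shown above.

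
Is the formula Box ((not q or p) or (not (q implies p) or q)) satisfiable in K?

1. Box ((not q or p) or (not (q implies p) or q)), w0

Satisfiable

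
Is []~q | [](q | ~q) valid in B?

Tableau for the negation ~([]~q | [](q | ~q)):
1. ~([]~q | [](q | ~q)), 0
2. ~[]~q, 0   [~|-rule on 1]
3. ~[](q | ~q), 0   [~|-rule on 1]
4. q, 1   [~[]-rule on 2: fresh world 1, 0R1]
5. ~(q | ~q), 2   [~[]-rule on 3: fresh world 2, 0R2]
6. ~q, 2   [~|-rule on 5]
7. q, 2   [~|-rule on 5]
Accessibility: 0R0, 0R1, 0R2, 1R0, 1R1, 2R0, 2R2
Branch closes: q and ~q both at 2.
Every branch of the negation's tableau closes; the branch above is one of them.

Yes, valid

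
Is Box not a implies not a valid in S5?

Valid in S5

Tableau for the negation not (Box not a implies not a):
1. not (Box not a implies not a), 0
2. Box not a, 0
3. a, 0
4. not a, 0
Accessibility: 0R0
Branch closes: a and not a both at 0.
All branches of the negation close; one closing branch shown above.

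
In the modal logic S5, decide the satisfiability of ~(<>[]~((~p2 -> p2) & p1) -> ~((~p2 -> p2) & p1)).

1. ~(<>[]~((~p2 -> p2) & p1) -> ~((~p2 -> p2) & p1)), 0
2. <>[]~((~p2 -> p2) & p1), 0
3. (~p2 -> p2) & p1, 0
4. ~p2 -> p2, 0
5. p1, 0
6. p2, 0
7. []~((~p2 -> p2) & p1), 1
8. ~((~p2 -> p2) & p1), 0
9. ~((~p2 -> p2) & p1), 1
10. ~(~p2 -> p2), 0
11. ~p2, 0
Accessibility: 0R0, 0R1, 1R0, 1R1
Branch closes: p2 and ~p2 both at 0.
(One branch shown.) All branches close.

No, unsatisfiable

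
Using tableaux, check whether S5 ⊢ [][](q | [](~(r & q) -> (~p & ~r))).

Invalid (countermodel exists)

Tableau for the negation ~[][](q | [](~(r & q) -> (~p & ~r))):
1. ~[][](q | [](~(r & q) -> (~p & ~r))), 0
2. ~[](q | [](~(r & q) -> (~p & ~r))), 1
3. ~(q | [](~(r & q) -> (~p & ~r))), 2
4. ~q, 2
5. ~[](~(r & q) -> (~p & ~r)), 2
6. ~(~(r & q) -> (~p & ~r)), 3
7. ~(r & q), 3
8. ~(~p & ~r), 3
9. ~q, 3
10. r, 3
Accessibility: 0R0, 0R1, 0R2, 0R3, 1R0, 1R1, 1R2, 1R3, 2R0, 2R1, 2R2, 2R3, 3R0, 3R1, 3R2, 3R3
The negation has an open branch (countermodel exists).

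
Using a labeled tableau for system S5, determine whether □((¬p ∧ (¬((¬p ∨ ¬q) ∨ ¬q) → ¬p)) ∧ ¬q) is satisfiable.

1. □((¬p ∧ (¬((¬p ∨ ¬q) ∨ ¬q) → ¬p)) ∧ ¬q), u
2. (¬p ∧ (¬((¬p ∨ ¬q) ∨ ¬q) → ¬p)) ∧ ¬q, u
3. ¬p ∧ (¬((¬p ∨ ¬q) ∨ ¬q) → ¬p), u
4. ¬q, u
5. ¬p, u
6. ¬((¬p ∨ ¬q) ∨ ¬q) → ¬p, u
Accessibility: uRu

Satisfiable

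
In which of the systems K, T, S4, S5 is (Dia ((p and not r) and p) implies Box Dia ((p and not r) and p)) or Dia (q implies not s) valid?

S5

S5-tableau for the negation not ((Dia ((p and not r) and p) implies Box Dia ((p and not r) and p)) or Dia (q implies not s)):
1. not ((Dia ((p and not r) and p) implies Box Dia ((p and not r) and p)) or Dia (q implies not s)), w0
2. not (Dia ((p and not r) and p) implies Box Dia ((p and not r) and p)), w0
3. not Dia (q implies not s), w0
4. Dia ((p and not r) and p), w0
5. not Box Dia ((p and not r) and p), w0
6. not (q implies not s), w0
7. q, w0
8. s, w0
9. (p and not r) and p, w1
10. p and not r, w1
11. p, w1
12. not r, w1
13. not (q implies not s), w1
14. q, w1
15. s, w1
16. not Dia ((p and not r) and p), w2
17. not (q implies not s), w2
18. q, w2
19. s, w2
20. not ((p and not r) and p), w0
21. not ((p and not r) and p), w1
22. not ((p and not r) and p), w2
23. not (p and not r), w0
24. not (p and not r), w1
25. not p, w2
26. r, w0
27. r, w1
Accessibility: w0Rw0, w0Rw1, w0Rw2, w1Rw0, w1Rw1, w1Rw2, w2Rw0, w2Rw1, w2Rw2
Branch closes: r and not r both at w1.
Every branch closes (one shown): valid in S5.
S4-tableau for the negation not ((Dia ((p and not r) and p) implies Box Dia ((p and not r) and p)) or Dia (q implies not s)):
1. not ((Dia ((p and not r) and p) implies Box Dia ((p and not r) and p)) or Dia (q implies not s)), w0
2. not (Dia ((p and not r) and p) implies Box Dia ((p and not r) and p)), w0
3. not Dia (q implies not s), w0
4. Dia ((p and not r) and p), w0
5. not Box Dia ((p and not r) and p), w0
6. not (q implies not s), w0
7. q, w0
8. s, w0
9. (p and not r) and p, w1
10. p and not r, w1
11. p, w1
12. not r, w1
13. not (q implies not s), w1
14. q, w1
15. s, w1
16. not Dia ((p and not r) and p), w2
17. not (q implies not s), w2
18. q, w2
19. s, w2
20. not ((p and not r) and p), w2
21. not p, w2
Accessibility: w0Rw0, w0Rw1, w0Rw2, w1Rw1, w2Rw2
Complete open branch: countermodel on an S4-frame, so not valid in S4, nor in K, T (the same frame is also a K-frame and a T-frame).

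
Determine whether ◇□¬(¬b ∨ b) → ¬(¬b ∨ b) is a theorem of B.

Valid in B

Tableau for the negation ¬(◇□¬(¬b ∨ b) → ¬(¬b ∨ b)):
1. ¬(◇□¬(¬b ∨ b) → ¬(¬b ∨ b)), w0
2. ◇□¬(¬b ∨ b), w0
3. ¬b ∨ b, w0
4. b, w0
5. □¬(¬b ∨ b), w1
6. ¬(¬b ∨ b), w0
7. ¬b, w0
Accessibility: w0Rw0, w0Rw1, w1Rw0, w1Rw1
Branch closes: b and ¬b both at w0.
All branches of the negation close; one closing branch shown above.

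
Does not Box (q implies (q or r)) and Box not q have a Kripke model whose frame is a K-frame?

1. not Box (q implies (q or r)) and Box not q, u
2. not Box (q implies (q or r)), u   [and-rule on 1]
3. Box not q, u   [and-rule on 1]
4. not (q implies (q or r)), v   [neg-Box-rule on 2: fresh world v, uRv]
5. q, v   [neg-implies-rule on 4]
6. not (q or r), v   [neg-implies-rule on 4]
7. not q, v   [neg-or-rule on 6]
8. not r, v   [neg-or-rule on 6]
Accessibility: uRv
Branch closes: q and not q both at v.
(One branch shown.) All branches close.

No, unsatisfiable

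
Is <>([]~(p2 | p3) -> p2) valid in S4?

Tableau for the negation ~<>([]~(p2 | p3) -> p2):
1. ~<>([]~(p2 | p3) -> p2), 0
2. ~([]~(p2 | p3) -> p2), 0
3. []~(p2 | p3), 0
4. ~p2, 0
5. ~(p2 | p3), 0
6. ~p3, 0
Accessibility: 0R0
The negation has an open branch (countermodel exists).

No, not valid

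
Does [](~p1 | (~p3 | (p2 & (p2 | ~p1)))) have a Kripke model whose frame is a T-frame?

Yes, satisfiable

1. [](~p1 | (~p3 | (p2 & (p2 | ~p1)))), u
2. ~p1 | (~p3 | (p2 & (p2 | ~p1))), u   [[]-rule on 1 via uRu]
3. ~p3 | (p2 & (p2 | ~p1)), u   [|-rule on 2 (branches; this branch)]
4. p2 & (p2 | ~p1), u   [|-rule on 3 (branches; this branch)]
5. p2, u   [&-rule on 4]
6. p2 | ~p1, u   [&-rule on 4]
7. ~p1, u   [|-rule on 6 (branches; this branch)]
Accessibility: uRu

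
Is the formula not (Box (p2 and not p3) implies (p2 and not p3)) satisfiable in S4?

Unsatisfiable (every branch closes)

1. not (Box (p2 and not p3) implies (p2 and not p3)), w0
2. Box (p2 and not p3), w0   [neg-implies-rule on 1]
3. not (p2 and not p3), w0   [neg-implies-rule on 1]
4. p2 and not p3, w0   [Box-rule on 2 via w0Rw0]
5. p2, w0   [and-rule on 4]
6. not p3, w0   [and-rule on 4]
7. p3, w0   [neg-and-rule on 3 (branches; this branch)]
Accessibility: w0Rw0
Branch closes: p3 and not p3 both at w0.
All branches of the tableau close; one closing branch shown above.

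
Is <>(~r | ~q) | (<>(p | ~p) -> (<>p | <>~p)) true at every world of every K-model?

Tableau for the negation ~(<>(~r | ~q) | (<>(p | ~p) -> (<>p | <>~p))):
1. ~(<>(~r | ~q) | (<>(p | ~p) -> (<>p | <>~p))), w0
2. ~<>(~r | ~q), w0
3. ~(<>(p | ~p) -> (<>p | <>~p)), w0
4. <>(p | ~p), w0
5. ~(<>p | <>~p), w0
6. ~<>p, w0
7. ~<>~p, w0
8. p | ~p, w1
9. ~(~r | ~q), w1
10. r, w1
11. q, w1
12. ~p, w1
13. p, w1
Accessibility: w0Rw1
Branch closes: p and ~p both at w1.
Every branch of the negation's tableau closes; the branch above is one of them.

Valid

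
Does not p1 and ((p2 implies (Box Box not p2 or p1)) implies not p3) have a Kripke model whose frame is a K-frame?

Satisfiable (open branch found)

1. not p1 and ((p2 implies (Box Box not p2 or p1)) implies not p3), u
2. not p1, u   [and-rule on 1]
3. (p2 implies (Box Box not p2 or p1)) implies not p3, u   [and-rule on 1]
4. not p3, u   [implies-rule on 3 (branches; this branch)]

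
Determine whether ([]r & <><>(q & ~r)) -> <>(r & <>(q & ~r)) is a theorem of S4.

Tableau for the negation ~(([]r & <><>(q & ~r)) -> <>(r & <>(q & ~r))):
1. ~(([]r & <><>(q & ~r)) -> <>(r & <>(q & ~r))), u
2. []r & <><>(q & ~r), u
3. ~<>(r & <>(q & ~r)), u
4. []r, u
5. <><>(q & ~r), u
6. ~(r & <>(q & ~r)), u
7. r, u
8. ~<>(q & ~r), u
9. ~(q & ~r), u
10. <>(q & ~r), v
11. ~(r & <>(q & ~r)), v
12. r, v
13. ~(q & ~r), v
14. ~<>(q & ~r), v
15. q & ~r, w
16. q, w
17. ~r, w
18. ~(r & <>(q & ~r)), w
19. r, w
Accessibility: uRu, uRv, uRw, vRv, vRw, wRw
Branch closes: r and ~r both at w.
All branches of the negation close; one closing branch shown above.

Valid in S4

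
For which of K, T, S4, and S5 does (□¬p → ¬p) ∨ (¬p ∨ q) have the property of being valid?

T, S4, S5

K-tableau for the negation ¬((□¬p → ¬p) ∨ (¬p ∨ q)):
1. ¬((□¬p → ¬p) ∨ (¬p ∨ q)), 0
2. ¬(□¬p → ¬p), 0
3. ¬(¬p ∨ q), 0
4. □¬p, 0
5. p, 0
6. ¬q, 0
Complete open branch: countermodel on a K-frame, so not valid in K.
T-tableau for the negation ¬((□¬p → ¬p) ∨ (¬p ∨ q)):
1. ¬((□¬p → ¬p) ∨ (¬p ∨ q)), 0
2. ¬(□¬p → ¬p), 0
3. ¬(¬p ∨ q), 0
4. □¬p, 0
5. p, 0
6. ¬q, 0
7. ¬p, 0
Accessibility: 0R0
Branch closes: p and ¬p both at 0.
Every branch closes (one shown): valid in T, hence also in S4, S5 (every theorem of T is a theorem of S4 and S5).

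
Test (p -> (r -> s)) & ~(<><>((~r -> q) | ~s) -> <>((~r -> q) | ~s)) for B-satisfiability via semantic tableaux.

Satisfiable (open branch found)

1. (p -> (r -> s)) & ~(<><>((~r -> q) | ~s) -> <>((~r -> q) | ~s)), 0
2. p -> (r -> s), 0
3. ~(<><>((~r -> q) | ~s) -> <>((~r -> q) | ~s)), 0
4. <><>((~r -> q) | ~s), 0
5. ~<>((~r -> q) | ~s), 0
6. ~((~r -> q) | ~s), 0
7. ~(~r -> q), 0
8. s, 0
9. ~r, 0
10. ~q, 0
11. r -> s, 0
12. <>((~r -> q) | ~s), 1
13. ~((~r -> q) | ~s), 1
14. ~(~r -> q), 1
15. s, 1
16. ~r, 1
17. ~q, 1
18. (~r -> q) | ~s, 2
19. ~s, 2
Accessibility: 0R0, 0R1, 1R0, 1R1, 1R2, 2R1, 2R2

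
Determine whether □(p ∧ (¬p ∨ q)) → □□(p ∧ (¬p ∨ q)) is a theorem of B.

Tableau for the negation ¬(□(p ∧ (¬p ∨ q)) → □□(p ∧ (¬p ∨ q))):
1. ¬(□(p ∧ (¬p ∨ q)) → □□(p ∧ (¬p ∨ q))), 0
2. □(p ∧ (¬p ∨ q)), 0
3. ¬□□(p ∧ (¬p ∨ q)), 0
4. p ∧ (¬p ∨ q), 0
5. p, 0
6. ¬p ∨ q, 0
7. q, 0
8. ¬□(p ∧ (¬p ∨ q)), 1
9. p ∧ (¬p ∨ q), 1
10. p, 1
11. ¬p ∨ q, 1
12. q, 1
13. ¬(p ∧ (¬p ∨ q)), 2
14. ¬(¬p ∨ q), 2
15. p, 2
16. ¬q, 2
Accessibility: 0R0, 0R1, 1R0, 1R1, 1R2, 2R1, 2R2
The negation has an open branch (countermodel exists).

Invalid (countermodel exists)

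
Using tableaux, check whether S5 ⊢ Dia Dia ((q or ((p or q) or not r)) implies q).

Tableau for the negation not Dia Dia ((q or ((p or q) or not r)) implies q):
1. not Dia Dia ((q or ((p or q) or not r)) implies q), w0
2. not Dia ((q or ((p or q) or not r)) implies q), w0   [neg-Dia-rule on 1 via w0Rw0]
3. not ((q or ((p or q) or not r)) implies q), w0   [neg-Dia-rule on 2 via w0Rw0]
4. q or ((p or q) or not r), w0   [neg-implies-rule on 3]
5. not q, w0   [neg-implies-rule on 3]
6. (p or q) or not r, w0   [or-rule on 4 (branches; this branch)]
7. not r, w0   [or-rule on 6 (branches; this branch)]
Accessibility: w0Rw0
The negation has an open branch (countermodel exists).

Invalid (countermodel exists)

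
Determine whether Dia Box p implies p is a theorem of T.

Tableau for the negation not (Dia Box p implies p):
1. not (Dia Box p implies p), w0
2. Dia Box p, w0
3. not p, w0
4. Box p, w1
5. p, w1
Accessibility: w0Rw0, w0Rw1, w1Rw1
The negation has an open branch (countermodel exists).

No, not valid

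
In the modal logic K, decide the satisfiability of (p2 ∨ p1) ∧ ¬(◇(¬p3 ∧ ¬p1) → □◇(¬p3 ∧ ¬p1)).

1. (p2 ∨ p1) ∧ ¬(◇(¬p3 ∧ ¬p1) → □◇(¬p3 ∧ ¬p1)), w0
2. p2 ∨ p1, w0
3. ¬(◇(¬p3 ∧ ¬p1) → □◇(¬p3 ∧ ¬p1)), w0
4. ◇(¬p3 ∧ ¬p1), w0
5. ¬□◇(¬p3 ∧ ¬p1), w0
6. p1, w0
7. ¬p3 ∧ ¬p1, w1
8. ¬p3, w1
9. ¬p1, w1
10. ¬◇(¬p3 ∧ ¬p1), w2
Accessibility: w0Rw1, w0Rw2

Yes, satisfiable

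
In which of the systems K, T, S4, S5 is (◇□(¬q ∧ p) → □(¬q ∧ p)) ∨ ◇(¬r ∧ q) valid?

S5

S4-tableau for the negation ¬((◇□(¬q ∧ p) → □(¬q ∧ p)) ∨ ◇(¬r ∧ q)):
1. ¬((◇□(¬q ∧ p) → □(¬q ∧ p)) ∨ ◇(¬r ∧ q)), 0
2. ¬(◇□(¬q ∧ p) → □(¬q ∧ p)), 0
3. ¬◇(¬r ∧ q), 0
4. ◇□(¬q ∧ p), 0
5. ¬□(¬q ∧ p), 0
6. ¬(¬r ∧ q), 0
7. ¬q, 0
8. □(¬q ∧ p), 1
9. ¬(¬r ∧ q), 1
10. ¬q ∧ p, 1
11. ¬q, 1
12. p, 1
13. ¬(¬q ∧ p), 2
14. ¬(¬r ∧ q), 2
15. ¬p, 2
16. ¬q, 2
Accessibility: 0R0, 0R1, 0R2, 1R1, 2R2
Complete open branch: countermodel on an S4-frame, so not valid in S4, nor in K, T (the same frame is also a K-frame and a T-frame).
S5-tableau for the negation ¬((◇□(¬q ∧ p) → □(¬q ∧ p)) ∨ ◇(¬r ∧ q)):
1. ¬((◇□(¬q ∧ p) → □(¬q ∧ p)) ∨ ◇(¬r ∧ q)), 0
2. ¬(◇□(¬q ∧ p) → □(¬q ∧ p)), 0
3. ¬◇(¬r ∧ q), 0
4. ◇□(¬q ∧ p), 0
5. ¬□(¬q ∧ p), 0
6. ¬(¬r ∧ q), 0
7. ¬q, 0
8. □(¬q ∧ p), 1
9. ¬(¬r ∧ q), 1
10. ¬q ∧ p, 0
11. p, 0
12. ¬q ∧ p, 1
13. ¬q, 1
14. p, 1
15. ¬(¬q ∧ p), 2
16. ¬(¬r ∧ q), 2
17. ¬q ∧ p, 2
18. ¬q, 2
19. p, 2
20. ¬p, 2
Accessibility: 0R0, 0R1, 0R2, 1R0, 1R1, 1R2, 2R0, 2R1, 2R2
Branch closes: p and ¬p both at 2.
Every branch closes (one shown): valid in S5.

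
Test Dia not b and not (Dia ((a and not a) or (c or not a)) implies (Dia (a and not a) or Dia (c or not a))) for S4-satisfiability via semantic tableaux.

1. Dia not b and not (Dia ((a and not a) or (c or not a)) implies (Dia (a and not a) or Dia (c or not a))), u
2. Dia not b, u   [and-rule on 1]
3. not (Dia ((a and not a) or (c or not a)) implies (Dia (a and not a) or Dia (c or not a))), u   [and-rule on 1]
4. Dia ((a and not a) or (c or not a)), u   [neg-implies-rule on 3]
5. not (Dia (a and not a) or Dia (c or not a)), u   [neg-implies-rule on 3]
6. not Dia (a and not a), u   [neg-or-rule on 5]
7. not Dia (c or not a), u   [neg-or-rule on 5]
8. not (a and not a), u   [neg-Dia-rule on 6 via uRu]
9. not (c or not a), u   [neg-Dia-rule on 7 via uRu]
10. not c, u   [neg-or-rule on 9]
11. a, u   [neg-or-rule on 9]
12. not b, v   [Dia-rule on 2: fresh world v, uRv]
13. not (a and not a), v   [neg-Dia-rule on 6 via uRv]
14. not (c or not a), v   [neg-Dia-rule on 7 via uRv]
15. not c, v   [neg-or-rule on 14]
16. a, v   [neg-or-rule on 14]
17. (a and not a) or (c or not a), w   [Dia-rule on 4: fresh world w, uRw]
18. not (a and not a), w   [neg-Dia-rule on 6 via uRw]
19. not (c or not a), w   [neg-Dia-rule on 7 via uRw]
20. not c, w   [neg-or-rule on 19]
21. a, w   [neg-or-rule on 19]
22. c or not a, w   [or-rule on 17 (branches; this branch)]
23. not a, w   [or-rule on 22 (branches; this branch)]
Accessibility: uRu, uRv, uRw, vRv, wRw
Branch closes: a and not a both at w.
All branches of the tableau close; one closing branch shown above.

Unsatisfiable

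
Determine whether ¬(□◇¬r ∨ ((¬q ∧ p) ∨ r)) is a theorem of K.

No, not valid

Tableau for the negation □◇¬r ∨ ((¬q ∧ p) ∨ r):
1. □◇¬r ∨ ((¬q ∧ p) ∨ r), 0
2. (¬q ∧ p) ∨ r, 0   [∨-rule on 1 (branches; this branch)]
3. r, 0   [∨-rule on 2 (branches; this branch)]
The negation has an open branch (countermodel exists).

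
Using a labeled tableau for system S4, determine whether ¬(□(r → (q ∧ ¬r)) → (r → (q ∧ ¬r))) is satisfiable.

Unsatisfiable (every branch closes)

1. ¬(□(r → (q ∧ ¬r)) → (r → (q ∧ ¬r))), 0
2. □(r → (q ∧ ¬r)), 0
3. ¬(r → (q ∧ ¬r)), 0
4. r, 0
5. ¬(q ∧ ¬r), 0
6. r → (q ∧ ¬r), 0
7. q ∧ ¬r, 0
8. q, 0
9. ¬r, 0
Accessibility: 0R0
Branch closes: r and ¬r both at 0.
Every branch closes; the branch above is one of them.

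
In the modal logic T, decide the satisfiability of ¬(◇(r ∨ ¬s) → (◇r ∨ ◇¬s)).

Unsatisfiable

1. ¬(◇(r ∨ ¬s) → (◇r ∨ ◇¬s)), u
2. ◇(r ∨ ¬s), u
3. ¬(◇r ∨ ◇¬s), u
4. ¬◇r, u
5. ¬◇¬s, u
6. ¬r, u
7. s, u
8. r ∨ ¬s, v
9. ¬r, v
10. s, v
11. ¬s, v
Accessibility: uRu, uRv, vRv
Branch closes: s and ¬s both at v.
All branches of the tableau close; one closing branch shown above.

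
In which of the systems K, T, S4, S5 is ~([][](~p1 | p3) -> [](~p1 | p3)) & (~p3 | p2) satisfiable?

K

K-tableau for the formula:
1. ~([][](~p1 | p3) -> [](~p1 | p3)) & (~p3 | p2), 0
2. ~([][](~p1 | p3) -> [](~p1 | p3)), 0
3. ~p3 | p2, 0
4. [][](~p1 | p3), 0
5. ~[](~p1 | p3), 0
6. p2, 0
7. ~(~p1 | p3), 1
8. p1, 1
9. ~p3, 1
10. [](~p1 | p3), 1
Accessibility: 0R1
Complete open branch: satisfiable in K.
T-tableau for the formula:
1. ~([][](~p1 | p3) -> [](~p1 | p3)) & (~p3 | p2), 0
2. ~([][](~p1 | p3) -> [](~p1 | p3)), 0
3. ~p3 | p2, 0
4. [][](~p1 | p3), 0
5. ~[](~p1 | p3), 0
6. [](~p1 | p3), 0
7. ~p1 | p3, 0
8. p2, 0
9. p3, 0
10. ~(~p1 | p3), 1
11. p1, 1
12. ~p3, 1
13. [](~p1 | p3), 1
14. ~p1 | p3, 1
15. p3, 1
Accessibility: 0R0, 0R1, 1R1
Branch closes: p3 and ~p3 both at 1.
Every branch closes (one shown): unsatisfiable in T, hence also in S4, S5 (every S4/S5-frame is a T-frame).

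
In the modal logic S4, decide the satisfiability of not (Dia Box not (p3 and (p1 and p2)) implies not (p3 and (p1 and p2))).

1. not (Dia Box not (p3 and (p1 and p2)) implies not (p3 and (p1 and p2))), 0
2. Dia Box not (p3 and (p1 and p2)), 0   [neg-implies-rule on 1]
3. p3 and (p1 and p2), 0   [neg-implies-rule on 1]
4. p3, 0   [and-rule on 3]
5. p1 and p2, 0   [and-rule on 3]
6. p1, 0   [and-rule on 5]
7. p2, 0   [and-rule on 5]
8. Box not (p3 and (p1 and p2)), 1   [Dia-rule on 2: fresh world 1, 0R1]
9. not (p3 and (p1 and p2)), 1   [Box-rule on 8 via 1R1]
10. not (p1 and p2), 1   [neg-and-rule on 9 (branches; this branch)]
11. not p2, 1   [neg-and-rule on 10 (branches; this branch)]
Accessibility: 0R0, 0R1, 1R1

Satisfiable (open branch found)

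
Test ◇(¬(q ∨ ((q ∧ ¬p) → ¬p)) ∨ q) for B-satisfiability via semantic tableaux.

1. ◇(¬(q ∨ ((q ∧ ¬p) → ¬p)) ∨ q), u
2. ¬(q ∨ ((q ∧ ¬p) → ¬p)) ∨ q, v
3. q, v
Accessibility: uRu, uRv, vRu, vRv

Satisfiable (open branch found)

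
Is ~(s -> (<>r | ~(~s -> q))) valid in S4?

Not valid

Tableau for the negation s -> (<>r | ~(~s -> q)):
1. s -> (<>r | ~(~s -> q)), 0
2. <>r | ~(~s -> q), 0
3. ~(~s -> q), 0
4. ~s, 0
5. ~q, 0
Accessibility: 0R0
The negation has an open branch (countermodel exists).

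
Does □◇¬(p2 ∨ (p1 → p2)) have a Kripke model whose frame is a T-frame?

1. □◇¬(p2 ∨ (p1 → p2)), 0
2. ◇¬(p2 ∨ (p1 → p2)), 0   [□-rule on 1 via 0R0]
3. ¬(p2 ∨ (p1 → p2)), 1   [◇-rule on 2: fresh world 1, 0R1]
4. ¬p2, 1   [¬∨-rule on 3]
5. ¬(p1 → p2), 1   [¬∨-rule on 3]
6. p1, 1   [¬→-rule on 5]
7. ◇¬(p2 ∨ (p1 → p2)), 1   [□-rule on 1 via 0R1]
8. ¬(p2 ∨ (p1 → p2)), 2   [◇-rule on 7: fresh world 2, 1R2]
9. ¬p2, 2   [¬∨-rule on 8]
10. ¬(p1 → p2), 2   [¬∨-rule on 8]
11. p1, 2   [¬→-rule on 10]
Accessibility: 0R0, 0R1, 1R1, 1R2, 2R2

Satisfiable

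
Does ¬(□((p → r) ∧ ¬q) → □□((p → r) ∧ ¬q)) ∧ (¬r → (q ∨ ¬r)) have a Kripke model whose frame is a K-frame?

Satisfiable

1. ¬(□((p → r) ∧ ¬q) → □□((p → r) ∧ ¬q)) ∧ (¬r → (q ∨ ¬r)), 0
2. ¬(□((p → r) ∧ ¬q) → □□((p → r) ∧ ¬q)), 0   [∧-rule on 1]
3. ¬r → (q ∨ ¬r), 0   [∧-rule on 1]
4. □((p → r) ∧ ¬q), 0   [¬→-rule on 2]
5. ¬□□((p → r) ∧ ¬q), 0   [¬→-rule on 2]
6. q ∨ ¬r, 0   [→-rule on 3 (branches; this branch)]
7. ¬r, 0   [∨-rule on 6 (branches; this branch)]
8. ¬□((p → r) ∧ ¬q), 1   [¬□-rule on 5: fresh world 1, 0R1]
9. (p → r) ∧ ¬q, 1   [□-rule on 4 via 0R1]
10. p → r, 1   [∧-rule on 9]
11. ¬q, 1   [∧-rule on 9]
12. r, 1   [→-rule on 10 (branches; this branch)]
13. ¬((p → r) ∧ ¬q), 2   [¬□-rule on 8: fresh world 2, 1R2]
14. q, 2   [¬∧-rule on 13 (branches; this branch)]
Accessibility: 0R1, 1R2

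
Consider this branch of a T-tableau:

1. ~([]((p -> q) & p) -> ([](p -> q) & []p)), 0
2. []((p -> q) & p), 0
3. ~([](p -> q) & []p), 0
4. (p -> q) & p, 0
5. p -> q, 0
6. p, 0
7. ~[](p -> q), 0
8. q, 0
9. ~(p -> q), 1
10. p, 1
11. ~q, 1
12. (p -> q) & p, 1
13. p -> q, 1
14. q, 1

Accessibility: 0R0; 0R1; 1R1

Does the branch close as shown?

Both q and ~q appear at 1.

Yes, closed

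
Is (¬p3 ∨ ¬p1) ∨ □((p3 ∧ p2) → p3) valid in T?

Valid in T

Tableau for the negation ¬((¬p3 ∨ ¬p1) ∨ □((p3 ∧ p2) → p3)):
1. ¬((¬p3 ∨ ¬p1) ∨ □((p3 ∧ p2) → p3)), u
2. ¬(¬p3 ∨ ¬p1), u
3. ¬□((p3 ∧ p2) → p3), u
4. p3, u
5. p1, u
6. ¬((p3 ∧ p2) → p3), v
7. p3 ∧ p2, v
8. ¬p3, v
9. p3, v
10. p2, v
Accessibility: uRu, uRv, vRv
Branch closes: p3 and ¬p3 both at v.
All branches of the negation close; one closing branch shown above.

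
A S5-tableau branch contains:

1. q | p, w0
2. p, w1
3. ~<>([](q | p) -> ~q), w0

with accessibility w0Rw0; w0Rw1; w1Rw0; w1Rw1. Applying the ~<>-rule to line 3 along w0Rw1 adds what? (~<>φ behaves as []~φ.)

~<>φ behaves as []~φ: propagate the negated body to each accessible world.

~([](q | p) -> ~q), w1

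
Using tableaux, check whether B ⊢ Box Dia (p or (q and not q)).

Not valid

Tableau for the negation not Box Dia (p or (q and not q)):
1. not Box Dia (p or (q and not q)), u
2. not Dia (p or (q and not q)), v
3. not (p or (q and not q)), u
4. not p, u
5. not (q and not q), u
6. not (p or (q and not q)), v
7. not p, v
8. not (q and not q), v
9. q, u
10. q, v
Accessibility: uRu, uRv, vRu, vRv
The negation has an open branch (countermodel exists).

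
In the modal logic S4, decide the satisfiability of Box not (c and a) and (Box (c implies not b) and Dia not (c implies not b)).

1. Box not (c and a) and (Box (c implies not b) and Dia not (c implies not b)), u
2. Box not (c and a), u   [and-rule on 1]
3. Box (c implies not b) and Dia not (c implies not b), u   [and-rule on 1]
4. Box (c implies not b), u   [and-rule on 3]
5. Dia not (c implies not b), u   [and-rule on 3]
6. not (c and a), u   [Box-rule on 2 via uRu]
7. c implies not b, u   [Box-rule on 4 via uRu]
8. not a, u   [neg-and-rule on 6 (branches; this branch)]
9. not b, u   [implies-rule on 7 (branches; this branch)]
10. not (c implies not b), v   [Dia-rule on 5: fresh world v, uRv]
11. c, v   [neg-implies-rule on 10]
12. b, v   [neg-implies-rule on 10]
13. not (c and a), v   [Box-rule on 2 via uRv]
14. c implies not b, v   [Box-rule on 4 via uRv]
15. not a, v   [neg-and-rule on 13 (branches; this branch)]
16. not b, v   [implies-rule on 14 (branches; this branch)]
Accessibility: uRu, uRv, vRv
Branch closes: b and not b both at v.
(One branch shown.) All branches close.

Unsatisfiable (every branch closes)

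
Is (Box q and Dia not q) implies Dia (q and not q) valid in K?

Yes, valid

Tableau for the negation not ((Box q and Dia not q) implies Dia (q and not q)):
1. not ((Box q and Dia not q) implies Dia (q and not q)), 0
2. Box q and Dia not q, 0   [neg-implies-rule on 1]
3. not Dia (q and not q), 0   [neg-implies-rule on 1]
4. Box q, 0   [and-rule on 2]
5. Dia not q, 0   [and-rule on 2]
6. not q, 1   [Dia-rule on 5: fresh world 1, 0R1]
7. not (q and not q), 1   [neg-Dia-rule on 3 via 0R1]
8. q, 1   [Box-rule on 4 via 0R1]
Accessibility: 0R1
Branch closes: q and not q both at 1.
All branches of the negation close; one closing branch shown above.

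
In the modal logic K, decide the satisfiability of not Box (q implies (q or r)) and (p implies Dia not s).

Unsatisfiable

1. not Box (q implies (q or r)) and (p implies Dia not s), w0
2. not Box (q implies (q or r)), w0   [and-rule on 1]
3. p implies Dia not s, w0   [and-rule on 1]
4. Dia not s, w0   [implies-rule on 3 (branches; this branch)]
5. not (q implies (q or r)), w1   [neg-Box-rule on 2: fresh world w1, w0Rw1]
6. q, w1   [neg-implies-rule on 5]
7. not (q or r), w1   [neg-implies-rule on 5]
8. not q, w1   [neg-or-rule on 7]
9. not r, w1   [neg-or-rule on 7]
Accessibility: w0Rw1
Branch closes: q and not q both at w1.
All branches of the tableau close; one closing branch shown above.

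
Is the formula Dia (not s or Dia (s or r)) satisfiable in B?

Satisfiable

1. Dia (not s or Dia (s or r)), w0
2. not s or Dia (s or r), w1
3. Dia (s or r), w1
4. s or r, w2
5. r, w2
Accessibility: w0Rw0, w0Rw1, w1Rw0, w1Rw1, w1Rw2, w2Rw1, w2Rw2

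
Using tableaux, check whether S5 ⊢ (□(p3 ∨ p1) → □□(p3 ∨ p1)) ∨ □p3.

Valid in S5

Tableau for the negation ¬((□(p3 ∨ p1) → □□(p3 ∨ p1)) ∨ □p3):
1. ¬((□(p3 ∨ p1) → □□(p3 ∨ p1)) ∨ □p3), u
2. ¬(□(p3 ∨ p1) → □□(p3 ∨ p1)), u
3. ¬□p3, u
4. □(p3 ∨ p1), u
5. ¬□□(p3 ∨ p1), u
6. p3 ∨ p1, u
7. p1, u
8. ¬p3, v
9. p3 ∨ p1, v
10. p1, v
11. ¬□(p3 ∨ p1), w
12. p3 ∨ p1, w
13. p1, w
14. ¬(p3 ∨ p1), x
15. ¬p3, x
16. ¬p1, x
17. p3 ∨ p1, x
18. p1, x
Accessibility: uRu, uRv, uRw, uRx, vRu, vRv, vRw, vRx, wRu, wRv, wRw, wRx, xRu, xRv, xRw, xRx
Branch closes: p1 and ¬p1 both at x.
Every branch of the negation's tableau closes; the branch above is one of them.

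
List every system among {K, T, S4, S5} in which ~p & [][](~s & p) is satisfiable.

T-tableau for the formula:
1. ~p & [][](~s & p), u
2. ~p, u
3. [][](~s & p), u
4. [](~s & p), u
5. ~s & p, u
6. ~s, u
7. p, u
Accessibility: uRu
Branch closes: p and ~p both at u.
Every branch closes (one shown): unsatisfiable in T, hence also in S4, S5 (every S4/S5-frame is a T-frame).
K-tableau for the formula:
1. ~p & [][](~s & p), u
2. ~p, u
3. [][](~s & p), u
Complete open branch: satisfiable in K.

K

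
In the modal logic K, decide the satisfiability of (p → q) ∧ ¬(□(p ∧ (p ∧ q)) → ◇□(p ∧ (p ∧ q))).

Satisfiable

1. (p → q) ∧ ¬(□(p ∧ (p ∧ q)) → ◇□(p ∧ (p ∧ q))), u
2. p → q, u
3. ¬(□(p ∧ (p ∧ q)) → ◇□(p ∧ (p ∧ q))), u
4. □(p ∧ (p ∧ q)), u
5. ¬◇□(p ∧ (p ∧ q)), u
6. q, u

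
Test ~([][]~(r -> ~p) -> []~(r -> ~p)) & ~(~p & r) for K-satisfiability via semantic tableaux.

Satisfiable (open branch found)

1. ~([][]~(r -> ~p) -> []~(r -> ~p)) & ~(~p & r), u
2. ~([][]~(r -> ~p) -> []~(r -> ~p)), u
3. ~(~p & r), u
4. [][]~(r -> ~p), u
5. ~[]~(r -> ~p), u
6. ~r, u
7. r -> ~p, v
8. []~(r -> ~p), v
9. ~p, v
Accessibility: uRv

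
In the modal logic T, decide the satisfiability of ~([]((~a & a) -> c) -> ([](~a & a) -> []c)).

Unsatisfiable (every branch closes)

1. ~([]((~a & a) -> c) -> ([](~a & a) -> []c)), 0
2. []((~a & a) -> c), 0
3. ~([](~a & a) -> []c), 0
4. [](~a & a), 0
5. ~[]c, 0
6. (~a & a) -> c, 0
7. ~a & a, 0
8. ~a, 0
9. a, 0
Accessibility: 0R0
Branch closes: a and ~a both at 0.
(One branch shown.) All branches close.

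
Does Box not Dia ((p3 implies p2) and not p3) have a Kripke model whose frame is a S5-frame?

Satisfiable (open branch found)

1. Box not Dia ((p3 implies p2) and not p3), w0
2. not Dia ((p3 implies p2) and not p3), w0
3. not ((p3 implies p2) and not p3), w0
4. p3, w0
Accessibility: w0Rw0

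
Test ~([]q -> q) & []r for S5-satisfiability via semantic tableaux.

1. ~([]q -> q) & []r, u
2. ~([]q -> q), u
3. []r, u
4. []q, u
5. ~q, u
6. r, u
7. q, u
Accessibility: uRu
Branch closes: q and ~q both at u.
(One branch shown.) All branches close.

Unsatisfiable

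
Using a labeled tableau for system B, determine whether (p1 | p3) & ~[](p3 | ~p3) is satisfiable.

Unsatisfiable (every branch closes)

1. (p1 | p3) & ~[](p3 | ~p3), 0
2. p1 | p3, 0   [&-rule on 1]
3. ~[](p3 | ~p3), 0   [&-rule on 1]
4. p3, 0   [|-rule on 2 (branches; this branch)]
5. ~(p3 | ~p3), 1   [~[]-rule on 3: fresh world 1, 0R1]
6. ~p3, 1   [~|-rule on 5]
7. p3, 1   [~|-rule on 5]
Accessibility: 0R0, 0R1, 1R0, 1R1
Branch closes: p3 and ~p3 both at 1.
All branches of the tableau close; one closing branch shown above.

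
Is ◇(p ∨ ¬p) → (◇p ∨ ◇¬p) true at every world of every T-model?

Tableau for the negation ¬(◇(p ∨ ¬p) → (◇p ∨ ◇¬p)):
1. ¬(◇(p ∨ ¬p) → (◇p ∨ ◇¬p)), u
2. ◇(p ∨ ¬p), u   [¬→-rule on 1]
3. ¬(◇p ∨ ◇¬p), u   [¬→-rule on 1]
4. ¬◇p, u   [¬∨-rule on 3]
5. ¬◇¬p, u   [¬∨-rule on 3]
6. ¬p, u   [¬◇-rule on 4 via uRu]
7. p, u   [¬◇-rule on 5 via uRu]
Accessibility: uRu
Branch closes: p and ¬p both at u.
Every branch of the negation's tableau closes; the branch above is one of them.

Valid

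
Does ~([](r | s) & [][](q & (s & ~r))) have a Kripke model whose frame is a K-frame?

1. ~([](r | s) & [][](q & (s & ~r))), w0
2. ~[][](q & (s & ~r)), w0
3. ~[](q & (s & ~r)), w1
4. ~(q & (s & ~r)), w2
5. ~(s & ~r), w2
6. r, w2
Accessibility: w0Rw1, w1Rw2

Satisfiable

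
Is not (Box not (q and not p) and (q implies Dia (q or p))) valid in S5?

Invalid (countermodel exists)

Tableau for the negation Box not (q and not p) and (q implies Dia (q or p)):
1. Box not (q and not p) and (q implies Dia (q or p)), 0
2. Box not (q and not p), 0
3. q implies Dia (q or p), 0
4. not (q and not p), 0
5. Dia (q or p), 0
6. p, 0
7. q or p, 1
8. not (q and not p), 1
9. p, 1
Accessibility: 0R0, 0R1, 1R0, 1R1
The negation has an open branch (countermodel exists).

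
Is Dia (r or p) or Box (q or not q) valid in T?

Valid

Tableau for the negation not (Dia (r or p) or Box (q or not q)):
1. not (Dia (r or p) or Box (q or not q)), u
2. not Dia (r or p), u
3. not Box (q or not q), u
4. not (r or p), u
5. not r, u
6. not p, u
7. not (q or not q), v
8. not q, v
9. q, v
Accessibility: uRu, uRv, vRv
Branch closes: q and not q both at v.
All branches of the negation close; one closing branch shown above.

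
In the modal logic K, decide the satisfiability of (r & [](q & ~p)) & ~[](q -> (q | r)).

1. (r & [](q & ~p)) & ~[](q -> (q | r)), u
2. r & [](q & ~p), u
3. ~[](q -> (q | r)), u
4. r, u
5. [](q & ~p), u
6. ~(q -> (q | r)), v
7. q, v
8. ~(q | r), v
9. ~q, v
10. ~r, v
Accessibility: uRv
Branch closes: q and ~q both at v.
Every branch closes; the branch above is one of them.

No, unsatisfiable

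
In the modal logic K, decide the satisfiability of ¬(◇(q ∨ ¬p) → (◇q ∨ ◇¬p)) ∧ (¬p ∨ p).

Unsatisfiable

1. ¬(◇(q ∨ ¬p) → (◇q ∨ ◇¬p)) ∧ (¬p ∨ p), u
2. ¬(◇(q ∨ ¬p) → (◇q ∨ ◇¬p)), u   [∧-rule on 1]
3. ¬p ∨ p, u   [∧-rule on 1]
4. ◇(q ∨ ¬p), u   [¬→-rule on 2]
5. ¬(◇q ∨ ◇¬p), u   [¬→-rule on 2]
6. ¬◇q, u   [¬∨-rule on 5]
7. ¬◇¬p, u   [¬∨-rule on 5]
8. p, u   [∨-rule on 3 (branches; this branch)]
9. q ∨ ¬p, v   [◇-rule on 4: fresh world v, uRv]
10. ¬q, v   [¬◇-rule on 6 via uRv]
11. p, v   [¬◇-rule on 7 via uRv]
12. ¬p, v   [∨-rule on 9 (branches; this branch)]
Accessibility: uRv
Branch closes: p and ¬p both at v.
Every branch closes; the branch above is one of them.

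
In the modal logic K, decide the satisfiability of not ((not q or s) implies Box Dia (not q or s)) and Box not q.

1. not ((not q or s) implies Box Dia (not q or s)) and Box not q, u
2. not ((not q or s) implies Box Dia (not q or s)), u
3. Box not q, u
4. not q or s, u
5. not Box Dia (not q or s), u
6. s, u
7. not Dia (not q or s), v
8. not q, v
Accessibility: uRv

Satisfiable (open branch found)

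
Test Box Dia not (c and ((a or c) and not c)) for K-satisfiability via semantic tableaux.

Satisfiable

1. Box Dia not (c and ((a or c) and not c)), 0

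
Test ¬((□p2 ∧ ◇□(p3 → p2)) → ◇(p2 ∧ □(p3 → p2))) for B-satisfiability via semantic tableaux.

1. ¬((□p2 ∧ ◇□(p3 → p2)) → ◇(p2 ∧ □(p3 → p2))), 0
2. □p2 ∧ ◇□(p3 → p2), 0
3. ¬◇(p2 ∧ □(p3 → p2)), 0
4. □p2, 0
5. ◇□(p3 → p2), 0
6. ¬(p2 ∧ □(p3 → p2)), 0
7. p2, 0
8. ¬□(p3 → p2), 0
9. □(p3 → p2), 1
10. ¬(p2 ∧ □(p3 → p2)), 1
11. p2, 1
12. p3 → p2, 0
13. p3 → p2, 1
14. ¬□(p3 → p2), 1
15. ¬(p3 → p2), 2
16. p3, 2
17. ¬p2, 2
18. ¬(p2 ∧ □(p3 → p2)), 2
19. p2, 2
Accessibility: 0R0, 0R1, 0R2, 1R0, 1R1, 2R0, 2R2
Branch closes: p2 and ¬p2 both at 2.
Every branch closes; the branch above is one of them.

No, unsatisfiable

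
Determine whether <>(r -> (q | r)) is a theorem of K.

Tableau for the negation ~<>(r -> (q | r)):
1. ~<>(r -> (q | r)), w0
The negation has an open branch (countermodel exists).

Invalid (countermodel exists)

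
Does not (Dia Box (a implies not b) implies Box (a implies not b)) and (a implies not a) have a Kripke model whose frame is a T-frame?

Yes, satisfiable

1. not (Dia Box (a implies not b) implies Box (a implies not b)) and (a implies not a), u
2. not (Dia Box (a implies not b) implies Box (a implies not b)), u   [and-rule on 1]
3. a implies not a, u   [and-rule on 1]
4. Dia Box (a implies not b), u   [neg-implies-rule on 2]
5. not Box (a implies not b), u   [neg-implies-rule on 2]
6. not a, u   [implies-rule on 3 (branches; this branch)]
7. Box (a implies not b), v   [Dia-rule on 4: fresh world v, uRv]
8. a implies not b, v   [Box-rule on 7 via vRv]
9. not b, v   [implies-rule on 8 (branches; this branch)]
10. not (a implies not b), w   [neg-Box-rule on 5: fresh world w, uRw]
11. a, w   [neg-implies-rule on 10]
12. b, w   [neg-implies-rule on 10]
Accessibility: uRu, uRv, uRw, vRv, wRw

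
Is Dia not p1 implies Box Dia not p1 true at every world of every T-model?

Tableau for the negation not (Dia not p1 implies Box Dia not p1):
1. not (Dia not p1 implies Box Dia not p1), 0
2. Dia not p1, 0
3. not Box Dia not p1, 0
4. not p1, 1
5. not Dia not p1, 2
6. p1, 2
Accessibility: 0R0, 0R1, 0R2, 1R1, 2R2
The negation has an open branch (countermodel exists).

Not valid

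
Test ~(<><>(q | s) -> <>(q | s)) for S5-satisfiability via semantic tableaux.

Unsatisfiable

1. ~(<><>(q | s) -> <>(q | s)), 0
2. <><>(q | s), 0
3. ~<>(q | s), 0
4. ~(q | s), 0
5. ~q, 0
6. ~s, 0
7. <>(q | s), 1
8. ~(q | s), 1
9. ~q, 1
10. ~s, 1
11. q | s, 2
12. ~(q | s), 2
13. ~q, 2
14. ~s, 2
15. s, 2
Accessibility: 0R0, 0R1, 0R2, 1R0, 1R1, 1R2, 2R0, 2R1, 2R2
Branch closes: s and ~s both at 2.
(One branch shown.) All branches close.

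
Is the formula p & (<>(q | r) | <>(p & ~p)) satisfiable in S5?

Satisfiable

1. p & (<>(q | r) | <>(p & ~p)), 0
2. p, 0
3. <>(q | r) | <>(p & ~p), 0
4. <>(q | r), 0
5. q | r, 1
6. r, 1
Accessibility: 0R0, 0R1, 1R0, 1R1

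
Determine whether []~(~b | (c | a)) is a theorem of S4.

Invalid (countermodel exists)

Tableau for the negation ~[]~(~b | (c | a)):
1. ~[]~(~b | (c | a)), u
2. ~b | (c | a), v
3. c | a, v
4. a, v
Accessibility: uRu, uRv, vRv
The negation has an open branch (countermodel exists).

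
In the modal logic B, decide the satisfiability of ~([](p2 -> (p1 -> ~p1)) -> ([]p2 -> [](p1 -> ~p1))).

1. ~([](p2 -> (p1 -> ~p1)) -> ([]p2 -> [](p1 -> ~p1))), u
2. [](p2 -> (p1 -> ~p1)), u   [~->-rule on 1]
3. ~([]p2 -> [](p1 -> ~p1)), u   [~->-rule on 1]
4. []p2, u   [~->-rule on 3]
5. ~[](p1 -> ~p1), u   [~->-rule on 3]
6. p2 -> (p1 -> ~p1), u   [[]-rule on 2 via uRu]
7. p2, u   [[]-rule on 4 via uRu]
8. p1 -> ~p1, u   [->-rule on 6 (branches; this branch)]
9. ~p1, u   [->-rule on 8 (branches; this branch)]
10. ~(p1 -> ~p1), v   [~[]-rule on 5: fresh world v, uRv]
11. p1, v   [~->-rule on 10]
12. p2 -> (p1 -> ~p1), v   [[]-rule on 2 via uRv]
13. p2, v   [[]-rule on 4 via uRv]
14. p1 -> ~p1, v   [->-rule on 12 (branches; this branch)]
15. ~p1, v   [->-rule on 14 (branches; this branch)]
Accessibility: uRu, uRv, vRu, vRv
Branch closes: p1 and ~p1 both at v.
All branches of the tableau close; one closing branch shown above.

Unsatisfiable (every branch closes)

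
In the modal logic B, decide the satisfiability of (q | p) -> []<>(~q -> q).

1. (q | p) -> []<>(~q -> q), w0
2. []<>(~q -> q), w0
3. <>(~q -> q), w0
4. ~q -> q, w1
5. <>(~q -> q), w1
6. q, w1
7. ~q -> q, w2
8. q, w2
Accessibility: w0Rw0, w0Rw1, w1Rw0, w1Rw1, w1Rw2, w2Rw1, w2Rw2

Yes, satisfiable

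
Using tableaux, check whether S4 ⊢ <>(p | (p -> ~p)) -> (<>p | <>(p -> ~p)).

Tableau for the negation ~(<>(p | (p -> ~p)) -> (<>p | <>(p -> ~p))):
1. ~(<>(p | (p -> ~p)) -> (<>p | <>(p -> ~p))), u
2. <>(p | (p -> ~p)), u
3. ~(<>p | <>(p -> ~p)), u
4. ~<>p, u
5. ~<>(p -> ~p), u
6. ~p, u
7. ~(p -> ~p), u
8. p, u
Accessibility: uRu
Branch closes: p and ~p both at u.
All branches of the negation close; one closing branch shown above.

Valid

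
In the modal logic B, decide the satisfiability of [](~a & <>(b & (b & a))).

1. [](~a & <>(b & (b & a))), u
2. ~a & <>(b & (b & a)), u   [[]-rule on 1 via uRu]
3. ~a, u   [&-rule on 2]
4. <>(b & (b & a)), u   [&-rule on 2]
5. b & (b & a), v   [<>-rule on 4: fresh world v, uRv]
6. b, v   [&-rule on 5]
7. b & a, v   [&-rule on 5]
8. a, v   [&-rule on 7]
9. ~a & <>(b & (b & a)), v   [[]-rule on 1 via uRv]
10. ~a, v   [&-rule on 9]
11. <>(b & (b & a)), v   [&-rule on 9]
Accessibility: uRu, uRv, vRu, vRv
Branch closes: a and ~a both at v.
Every branch closes; the branch above is one of them.

No, unsatisfiable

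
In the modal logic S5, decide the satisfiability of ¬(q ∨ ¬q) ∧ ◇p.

1. ¬(q ∨ ¬q) ∧ ◇p, u
2. ¬(q ∨ ¬q), u
3. ◇p, u
4. ¬q, u
5. q, u
Accessibility: uRu
Branch closes: q and ¬q both at u.
(One branch shown.) All branches close.

No, unsatisfiable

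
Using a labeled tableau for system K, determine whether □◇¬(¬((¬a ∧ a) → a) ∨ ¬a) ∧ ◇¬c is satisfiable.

Yes, satisfiable

1. □◇¬(¬((¬a ∧ a) → a) ∨ ¬a) ∧ ◇¬c, u
2. □◇¬(¬((¬a ∧ a) → a) ∨ ¬a), u   [∧-rule on 1]
3. ◇¬c, u   [∧-rule on 1]
4. ¬c, v   [◇-rule on 3: fresh world v, uRv]
5. ◇¬(¬((¬a ∧ a) → a) ∨ ¬a), v   [□-rule on 2 via uRv]
6. ¬(¬((¬a ∧ a) → a) ∨ ¬a), w   [◇-rule on 5: fresh world w, vRw]
7. (¬a ∧ a) → a, w   [¬∨-rule on 6]
8. a, w   [¬∨-rule on 6]
Accessibility: uRv, vRw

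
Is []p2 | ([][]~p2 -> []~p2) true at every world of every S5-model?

Tableau for the negation ~([]p2 | ([][]~p2 -> []~p2)):
1. ~([]p2 | ([][]~p2 -> []~p2)), w0
2. ~[]p2, w0   [~|-rule on 1]
3. ~([][]~p2 -> []~p2), w0   [~|-rule on 1]
4. [][]~p2, w0   [~->-rule on 3]
5. ~[]~p2, w0   [~->-rule on 3]
6. []~p2, w0   [[]-rule on 4 via w0Rw0]
7. ~p2, w0   [[]-rule on 6 via w0Rw0]
8. ~p2, w1   [~[]-rule on 2: fresh world w1, w0Rw1]
9. []~p2, w1   [[]-rule on 4 via w0Rw1]
10. p2, w2   [~[]-rule on 5: fresh world w2, w0Rw2]
11. []~p2, w2   [[]-rule on 4 via w0Rw2]
12. ~p2, w2   [[]-rule on 6 via w0Rw2]
Accessibility: w0Rw0, w0Rw1, w0Rw2, w1Rw0, w1Rw1, w1Rw2, w2Rw0, w2Rw1, w2Rw2
Branch closes: p2 and ~p2 both at w2.
Every branch of the negation's tableau closes; the branch above is one of them.

Yes, valid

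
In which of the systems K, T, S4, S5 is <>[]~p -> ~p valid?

S4-tableau for the negation ~(<>[]~p -> ~p):
1. ~(<>[]~p -> ~p), w0
2. <>[]~p, w0
3. p, w0
4. []~p, w1
5. ~p, w1
Accessibility: w0Rw0, w0Rw1, w1Rw1
Complete open branch: countermodel on an S4-frame, so not valid in S4, nor in K, T (the same frame is also a K-frame and a T-frame).
S5-tableau for the negation ~(<>[]~p -> ~p):
1. ~(<>[]~p -> ~p), w0
2. <>[]~p, w0
3. p, w0
4. []~p, w1
5. ~p, w0
Accessibility: w0Rw0, w0Rw1, w1Rw0, w1Rw1
Branch closes: p and ~p both at w0.
Every branch closes (one shown): valid in S5.

S5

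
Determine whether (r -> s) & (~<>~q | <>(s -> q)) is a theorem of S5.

Invalid (countermodel exists)

Tableau for the negation ~((r -> s) & (~<>~q | <>(s -> q))):
1. ~((r -> s) & (~<>~q | <>(s -> q))), w0
2. ~(~<>~q | <>(s -> q)), w0
3. <>~q, w0
4. ~<>(s -> q), w0
5. ~(s -> q), w0
6. s, w0
7. ~q, w0
8. ~q, w1
9. ~(s -> q), w1
10. s, w1
Accessibility: w0Rw0, w0Rw1, w1Rw0, w1Rw1
The negation has an open branch (countermodel exists).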